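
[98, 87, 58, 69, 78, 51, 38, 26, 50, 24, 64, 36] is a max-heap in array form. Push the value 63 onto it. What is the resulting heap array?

append 63 at index 12 → [98, 87, 58, 69, 78, 51, 38, 26, 50, 24, 64, 36, 63]
63 > parent 51 at index 5, swap → [98, 87, 58, 69, 78, 63, 38, 26, 50, 24, 64, 36, 51]
63 > parent 58 at index 2, swap → [98, 87, 63, 69, 78, 58, 38, 26, 50, 24, 64, 36, 51]

[98, 87, 63, 69, 78, 58, 38, 26, 50, 24, 64, 36, 51]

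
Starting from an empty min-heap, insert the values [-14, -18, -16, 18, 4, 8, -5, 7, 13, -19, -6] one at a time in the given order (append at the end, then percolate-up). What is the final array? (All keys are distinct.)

[-19, -18, -16, 7, -14, 8, -5, 18, 13, 4, -6]

Insert -14:
  append -14 at index 0 → [-14] (no swap needed)
Insert -18:
  append -18 at index 1 → [-14, -18]
  -18 < parent -14 at index 0, swap → [-18, -14]
Insert -16:
  append -16 at index 2 → [-18, -14, -16] (no swap needed)
Insert 18:
  append 18 at index 3 → [-18, -14, -16, 18] (no swap needed)
Insert 4:
  append 4 at index 4 → [-18, -14, -16, 18, 4] (no swap needed)
Insert 8:
  append 8 at index 5 → [-18, -14, -16, 18, 4, 8] (no swap needed)
Insert -5:
  append -5 at index 6 → [-18, -14, -16, 18, 4, 8, -5] (no swap needed)
Insert 7:
  append 7 at index 7 → [-18, -14, -16, 18, 4, 8, -5, 7]
  7 < parent 18 at index 3, swap → [-18, -14, -16, 7, 4, 8, -5, 18]
Insert 13:
  append 13 at index 8 → [-18, -14, -16, 7, 4, 8, -5, 18, 13] (no swap needed)
Insert -19:
  append -19 at index 9 → [-18, -14, -16, 7, 4, 8, -5, 18, 13, -19]
  -19 < parent 4 at index 4, swap → [-18, -14, -16, 7, -19, 8, -5, 18, 13, 4]
  -19 < parent -14 at index 1, swap → [-18, -19, -16, 7, -14, 8, -5, 18, 13, 4]
  -19 < parent -18 at index 0, swap → [-19, -18, -16, 7, -14, 8, -5, 18, 13, 4]
Insert -6:
  append -6 at index 10 → [-19, -18, -16, 7, -14, 8, -5, 18, 13, 4, -6] (no swap needed)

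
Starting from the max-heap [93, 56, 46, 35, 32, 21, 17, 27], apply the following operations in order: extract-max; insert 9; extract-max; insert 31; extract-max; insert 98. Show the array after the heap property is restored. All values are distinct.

[98, 35, 21, 32, 27, 9, 17, 31]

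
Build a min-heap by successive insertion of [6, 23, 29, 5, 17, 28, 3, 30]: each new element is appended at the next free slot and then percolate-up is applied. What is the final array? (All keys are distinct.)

[3, 6, 5, 23, 17, 29, 28, 30]

Insert 6:
  append 6 at index 0 → [6] (no swap needed)
Insert 23:
  append 23 at index 1 → [6, 23] (no swap needed)
Insert 29:
  append 29 at index 2 → [6, 23, 29] (no swap needed)
Insert 5:
  append 5 at index 3 → [6, 23, 29, 5]
  5 < parent 23 at index 1, swap → [6, 5, 29, 23]
  5 < parent 6 at index 0, swap → [5, 6, 29, 23]
Insert 17:
  append 17 at index 4 → [5, 6, 29, 23, 17] (no swap needed)
Insert 28:
  append 28 at index 5 → [5, 6, 29, 23, 17, 28]
  28 < parent 29 at index 2, swap → [5, 6, 28, 23, 17, 29]
Insert 3:
  append 3 at index 6 → [5, 6, 28, 23, 17, 29, 3]
  3 < parent 28 at index 2, swap → [5, 6, 3, 23, 17, 29, 28]
  3 < parent 5 at index 0, swap → [3, 6, 5, 23, 17, 29, 28]
Insert 30:
  append 30 at index 7 → [3, 6, 5, 23, 17, 29, 28, 30] (no swap needed)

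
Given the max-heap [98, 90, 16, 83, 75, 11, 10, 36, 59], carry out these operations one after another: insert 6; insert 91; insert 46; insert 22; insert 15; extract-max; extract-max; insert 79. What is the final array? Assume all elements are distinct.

[90, 83, 79, 59, 75, 46, 15, 36, 16, 6, 10, 11, 22]

insert 6:
  append 6 at index 9 → [98, 90, 16, 83, 75, 11, 10, 36, 59, 6] (no swap needed)
insert 91:
  append 91 at index 10 → [98, 90, 16, 83, 75, 11, 10, 36, 59, 6, 91]
  91 > parent 75 at index 4, swap → [98, 90, 16, 83, 91, 11, 10, 36, 59, 6, 75]
  91 > parent 90 at index 1, swap → [98, 91, 16, 83, 90, 11, 10, 36, 59, 6, 75]
insert 46:
  append 46 at index 11 → [98, 91, 16, 83, 90, 11, 10, 36, 59, 6, 75, 46]
  46 > parent 11 at index 5, swap → [98, 91, 16, 83, 90, 46, 10, 36, 59, 6, 75, 11]
  46 > parent 16 at index 2, swap → [98, 91, 46, 83, 90, 16, 10, 36, 59, 6, 75, 11]
insert 22:
  append 22 at index 12 → [98, 91, 46, 83, 90, 16, 10, 36, 59, 6, 75, 11, 22]
  22 > parent 16 at index 5, swap → [98, 91, 46, 83, 90, 22, 10, 36, 59, 6, 75, 11, 16]
insert 15:
  append 15 at index 13 → [98, 91, 46, 83, 90, 22, 10, 36, 59, 6, 75, 11, 16, 15]
  15 > parent 10 at index 6, swap → [98, 91, 46, 83, 90, 22, 15, 36, 59, 6, 75, 11, 16, 10]
extract-max → returns 98:
  remove root 98; move last element 10 to root → [10, 91, 46, 83, 90, 22, 15, 36, 59, 6, 75, 11, 16]
  10 vs larger child 91 at index 1, swap → [91, 10, 46, 83, 90, 22, 15, 36, 59, 6, 75, 11, 16]
  10 vs larger child 90 at index 4, swap → [91, 90, 46, 83, 10, 22, 15, 36, 59, 6, 75, 11, 16]
  10 vs larger child 75 at index 10, swap → [91, 90, 46, 83, 75, 22, 15, 36, 59, 6, 10, 11, 16]
extract-max → returns 91:
  remove root 91; move last element 16 to root → [16, 90, 46, 83, 75, 22, 15, 36, 59, 6, 10, 11]
  16 vs larger child 90 at index 1, swap → [90, 16, 46, 83, 75, 22, 15, 36, 59, 6, 10, 11]
  16 vs larger child 83 at index 3, swap → [90, 83, 46, 16, 75, 22, 15, 36, 59, 6, 10, 11]
  16 vs larger child 59 at index 8, swap → [90, 83, 46, 59, 75, 22, 15, 36, 16, 6, 10, 11]
insert 79:
  append 79 at index 12 → [90, 83, 46, 59, 75, 22, 15, 36, 16, 6, 10, 11, 79]
  79 > parent 22 at index 5, swap → [90, 83, 46, 59, 75, 79, 15, 36, 16, 6, 10, 11, 22]
  79 > parent 46 at index 2, swap → [90, 83, 79, 59, 75, 46, 15, 36, 16, 6, 10, 11, 22]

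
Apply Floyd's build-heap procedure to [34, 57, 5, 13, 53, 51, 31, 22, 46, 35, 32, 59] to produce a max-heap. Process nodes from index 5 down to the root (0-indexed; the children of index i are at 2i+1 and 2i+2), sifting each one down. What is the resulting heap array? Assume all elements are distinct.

sift down from index 5:
  51 vs only child 59 at index 11, swap → [34, 57, 5, 13, 53, 59, 31, 22, 46, 35, 32, 51]
sift down from index 4: already satisfies heap property
sift down from index 3:
  13 vs larger child 46 at index 8, swap → [34, 57, 5, 46, 53, 59, 31, 22, 13, 35, 32, 51]
sift down from index 2:
  5 vs larger child 59 at index 5, swap → [34, 57, 59, 46, 53, 5, 31, 22, 13, 35, 32, 51]
  5 vs only child 51 at index 11, swap → [34, 57, 59, 46, 53, 51, 31, 22, 13, 35, 32, 5]
sift down from index 1: already satisfies heap property
sift down from index 0:
  34 vs larger child 59 at index 2, swap → [59, 57, 34, 46, 53, 51, 31, 22, 13, 35, 32, 5]
  34 vs larger child 51 at index 5, swap → [59, 57, 51, 46, 53, 34, 31, 22, 13, 35, 32, 5]

[59, 57, 51, 46, 53, 34, 31, 22, 13, 35, 32, 5]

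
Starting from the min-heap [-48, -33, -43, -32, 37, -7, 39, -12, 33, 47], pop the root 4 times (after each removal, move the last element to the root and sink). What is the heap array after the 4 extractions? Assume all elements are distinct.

[-12, 33, -7, 39, 37, 47]

extract-min #1 returns -48:
  remove root -48; move last element 47 to root → [47, -33, -43, -32, 37, -7, 39, -12, 33]
  47 vs smaller child -43 at index 2, swap → [-43, -33, 47, -32, 37, -7, 39, -12, 33]
  47 vs smaller child -7 at index 5, swap → [-43, -33, -7, -32, 37, 47, 39, -12, 33]
extract-min #2 returns -43:
  remove root -43; move last element 33 to root → [33, -33, -7, -32, 37, 47, 39, -12]
  33 vs smaller child -33 at index 1, swap → [-33, 33, -7, -32, 37, 47, 39, -12]
  33 vs smaller child -32 at index 3, swap → [-33, -32, -7, 33, 37, 47, 39, -12]
  33 vs only child -12 at index 7, swap → [-33, -32, -7, -12, 37, 47, 39, 33]
extract-min #3 returns -33:
  remove root -33; move last element 33 to root → [33, -32, -7, -12, 37, 47, 39]
  33 vs smaller child -32 at index 1, swap → [-32, 33, -7, -12, 37, 47, 39]
  33 vs smaller child -12 at index 3, swap → [-32, -12, -7, 33, 37, 47, 39]
extract-min #4 returns -32:
  remove root -32; move last element 39 to root → [39, -12, -7, 33, 37, 47]
  39 vs smaller child -12 at index 1, swap → [-12, 39, -7, 33, 37, 47]
  39 vs smaller child 33 at index 3, swap → [-12, 33, -7, 39, 37, 47]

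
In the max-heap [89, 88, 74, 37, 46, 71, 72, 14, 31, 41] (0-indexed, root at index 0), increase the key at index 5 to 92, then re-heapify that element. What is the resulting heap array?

set index 5 from 71 to 92 → [89, 88, 74, 37, 46, 92, 72, 14, 31, 41]
92 > parent 74 at index 2, swap → [89, 88, 92, 37, 46, 74, 72, 14, 31, 41]
92 > parent 89 at index 0, swap → [92, 88, 89, 37, 46, 74, 72, 14, 31, 41]

[92, 88, 89, 37, 46, 74, 72, 14, 31, 41]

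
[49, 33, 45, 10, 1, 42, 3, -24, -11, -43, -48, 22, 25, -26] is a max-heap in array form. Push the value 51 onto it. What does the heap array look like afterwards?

[51, 33, 49, 10, 1, 42, 45, -24, -11, -43, -48, 22, 25, -26, 3]

append 51 at index 14 → [49, 33, 45, 10, 1, 42, 3, -24, -11, -43, -48, 22, 25, -26, 51]
51 > parent 3 at index 6, swap → [49, 33, 45, 10, 1, 42, 51, -24, -11, -43, -48, 22, 25, -26, 3]
51 > parent 45 at index 2, swap → [49, 33, 51, 10, 1, 42, 45, -24, -11, -43, -48, 22, 25, -26, 3]
51 > parent 49 at index 0, swap → [51, 33, 49, 10, 1, 42, 45, -24, -11, -43, -48, 22, 25, -26, 3]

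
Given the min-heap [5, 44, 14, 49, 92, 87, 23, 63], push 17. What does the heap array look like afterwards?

[5, 17, 14, 44, 92, 87, 23, 63, 49]

append 17 at index 8 → [5, 44, 14, 49, 92, 87, 23, 63, 17]
17 < parent 49 at index 3, swap → [5, 44, 14, 17, 92, 87, 23, 63, 49]
17 < parent 44 at index 1, swap → [5, 17, 14, 44, 92, 87, 23, 63, 49]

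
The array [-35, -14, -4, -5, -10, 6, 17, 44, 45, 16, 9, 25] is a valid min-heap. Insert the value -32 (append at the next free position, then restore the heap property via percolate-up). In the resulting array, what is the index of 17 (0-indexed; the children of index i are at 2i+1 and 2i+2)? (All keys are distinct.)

append -32 at index 12 → [-35, -14, -4, -5, -10, 6, 17, 44, 45, 16, 9, 25, -32]
-32 < parent 6 at index 5, swap → [-35, -14, -4, -5, -10, -32, 17, 44, 45, 16, 9, 25, 6]
-32 < parent -4 at index 2, swap → [-35, -14, -32, -5, -10, -4, 17, 44, 45, 16, 9, 25, 6]
resulting array: [-35, -14, -32, -5, -10, -4, 17, 44, 45, 16, 9, 25, 6]

6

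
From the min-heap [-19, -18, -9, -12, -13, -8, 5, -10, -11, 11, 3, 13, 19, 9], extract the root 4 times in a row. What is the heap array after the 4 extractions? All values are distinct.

[-11, -10, -9, 9, 3, -8, 5, 13, 19, 11]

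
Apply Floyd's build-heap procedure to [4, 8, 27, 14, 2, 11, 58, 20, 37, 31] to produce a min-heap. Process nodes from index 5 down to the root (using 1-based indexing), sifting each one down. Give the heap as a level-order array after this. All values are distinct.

[2, 4, 11, 14, 8, 27, 58, 20, 37, 31]

sift down from index 5: already satisfies heap property
sift down from index 4: already satisfies heap property
sift down from index 3:
  27 vs smaller child 11 at index 6, swap → [4, 8, 11, 14, 2, 27, 58, 20, 37, 31]
sift down from index 2:
  8 vs smaller child 2 at index 5, swap → [4, 2, 11, 14, 8, 27, 58, 20, 37, 31]
sift down from index 1:
  4 vs smaller child 2 at index 2, swap → [2, 4, 11, 14, 8, 27, 58, 20, 37, 31]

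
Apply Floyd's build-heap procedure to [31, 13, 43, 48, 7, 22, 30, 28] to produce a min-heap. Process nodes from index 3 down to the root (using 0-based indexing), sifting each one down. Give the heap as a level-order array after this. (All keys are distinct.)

sift down from index 3:
  48 vs only child 28 at index 7, swap → [31, 13, 43, 28, 7, 22, 30, 48]
sift down from index 2:
  43 vs smaller child 22 at index 5, swap → [31, 13, 22, 28, 7, 43, 30, 48]
sift down from index 1:
  13 vs smaller child 7 at index 4, swap → [31, 7, 22, 28, 13, 43, 30, 48]
sift down from index 0:
  31 vs smaller child 7 at index 1, swap → [7, 31, 22, 28, 13, 43, 30, 48]
  31 vs smaller child 13 at index 4, swap → [7, 13, 22, 28, 31, 43, 30, 48]

[7, 13, 22, 28, 31, 43, 30, 48]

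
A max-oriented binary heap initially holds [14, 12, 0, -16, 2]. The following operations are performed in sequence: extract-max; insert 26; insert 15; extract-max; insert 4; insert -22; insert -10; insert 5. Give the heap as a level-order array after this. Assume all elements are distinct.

[15, 12, 4, 5, 2, 0, -22, -16, -10]

extract-max → returns 14:
  remove root 14; move last element 2 to root → [2, 12, 0, -16]
  2 vs larger child 12 at index 1, swap → [12, 2, 0, -16]
insert 26:
  append 26 at index 4 → [12, 2, 0, -16, 26]
  26 > parent 2 at index 1, swap → [12, 26, 0, -16, 2]
  26 > parent 12 at index 0, swap → [26, 12, 0, -16, 2]
insert 15:
  append 15 at index 5 → [26, 12, 0, -16, 2, 15]
  15 > parent 0 at index 2, swap → [26, 12, 15, -16, 2, 0]
extract-max → returns 26:
  remove root 26; move last element 0 to root → [0, 12, 15, -16, 2]
  0 vs larger child 15 at index 2, swap → [15, 12, 0, -16, 2]
insert 4:
  append 4 at index 5 → [15, 12, 0, -16, 2, 4]
  4 > parent 0 at index 2, swap → [15, 12, 4, -16, 2, 0]
insert -22:
  append -22 at index 6 → [15, 12, 4, -16, 2, 0, -22] (no swap needed)
insert -10:
  append -10 at index 7 → [15, 12, 4, -16, 2, 0, -22, -10]
  -10 > parent -16 at index 3, swap → [15, 12, 4, -10, 2, 0, -22, -16]
insert 5:
  append 5 at index 8 → [15, 12, 4, -10, 2, 0, -22, -16, 5]
  5 > parent -10 at index 3, swap → [15, 12, 4, 5, 2, 0, -22, -16, -10]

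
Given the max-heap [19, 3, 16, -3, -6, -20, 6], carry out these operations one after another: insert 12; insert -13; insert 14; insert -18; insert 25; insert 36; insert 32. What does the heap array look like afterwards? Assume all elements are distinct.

[36, 14, 32, 3, 12, 19, 25, -3, -13, -6, -18, -20, 16, 6]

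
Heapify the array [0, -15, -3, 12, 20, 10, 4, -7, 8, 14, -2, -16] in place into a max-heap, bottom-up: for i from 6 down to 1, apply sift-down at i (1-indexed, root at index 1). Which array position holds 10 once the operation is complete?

3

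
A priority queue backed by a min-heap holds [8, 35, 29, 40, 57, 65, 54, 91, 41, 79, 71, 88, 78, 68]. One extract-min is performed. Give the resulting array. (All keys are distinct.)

[29, 35, 54, 40, 57, 65, 68, 91, 41, 79, 71, 88, 78]

remove root 8; move last element 68 to root → [68, 35, 29, 40, 57, 65, 54, 91, 41, 79, 71, 88, 78]
68 vs smaller child 29 at index 2, swap → [29, 35, 68, 40, 57, 65, 54, 91, 41, 79, 71, 88, 78]
68 vs smaller child 54 at index 6, swap → [29, 35, 54, 40, 57, 65, 68, 91, 41, 79, 71, 88, 78]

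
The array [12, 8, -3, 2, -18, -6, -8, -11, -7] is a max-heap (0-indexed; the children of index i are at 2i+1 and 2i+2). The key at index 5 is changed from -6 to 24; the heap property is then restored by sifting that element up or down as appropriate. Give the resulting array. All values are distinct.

[24, 8, 12, 2, -18, -3, -8, -11, -7]

set index 5 from -6 to 24 → [12, 8, -3, 2, -18, 24, -8, -11, -7]
24 > parent -3 at index 2, swap → [12, 8, 24, 2, -18, -3, -8, -11, -7]
24 > parent 12 at index 0, swap → [24, 8, 12, 2, -18, -3, -8, -11, -7]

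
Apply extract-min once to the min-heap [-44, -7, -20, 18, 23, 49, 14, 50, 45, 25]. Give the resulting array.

remove root -44; move last element 25 to root → [25, -7, -20, 18, 23, 49, 14, 50, 45]
25 vs smaller child -20 at index 2, swap → [-20, -7, 25, 18, 23, 49, 14, 50, 45]
25 vs smaller child 14 at index 6, swap → [-20, -7, 14, 18, 23, 49, 25, 50, 45]

[-20, -7, 14, 18, 23, 49, 25, 50, 45]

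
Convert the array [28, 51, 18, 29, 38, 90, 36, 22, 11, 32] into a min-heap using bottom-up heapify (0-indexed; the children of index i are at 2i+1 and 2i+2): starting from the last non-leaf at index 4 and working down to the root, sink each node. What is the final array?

sift down from index 4:
  38 vs only child 32 at index 9, swap → [28, 51, 18, 29, 32, 90, 36, 22, 11, 38]
sift down from index 3:
  29 vs smaller child 11 at index 8, swap → [28, 51, 18, 11, 32, 90, 36, 22, 29, 38]
sift down from index 2: already satisfies heap property
sift down from index 1:
  51 vs smaller child 11 at index 3, swap → [28, 11, 18, 51, 32, 90, 36, 22, 29, 38]
  51 vs smaller child 22 at index 7, swap → [28, 11, 18, 22, 32, 90, 36, 51, 29, 38]
sift down from index 0:
  28 vs smaller child 11 at index 1, swap → [11, 28, 18, 22, 32, 90, 36, 51, 29, 38]
  28 vs smaller child 22 at index 3, swap → [11, 22, 18, 28, 32, 90, 36, 51, 29, 38]

[11, 22, 18, 28, 32, 90, 36, 51, 29, 38]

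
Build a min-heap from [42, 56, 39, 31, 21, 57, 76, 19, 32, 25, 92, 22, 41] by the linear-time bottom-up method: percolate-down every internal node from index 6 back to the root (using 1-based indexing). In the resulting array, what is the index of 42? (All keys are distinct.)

sift down from index 6:
  57 vs smaller child 22 at index 12, swap → [42, 56, 39, 31, 21, 22, 76, 19, 32, 25, 92, 57, 41]
sift down from index 5: already satisfies heap property
sift down from index 4:
  31 vs smaller child 19 at index 8, swap → [42, 56, 39, 19, 21, 22, 76, 31, 32, 25, 92, 57, 41]
sift down from index 3:
  39 vs smaller child 22 at index 6, swap → [42, 56, 22, 19, 21, 39, 76, 31, 32, 25, 92, 57, 41]
sift down from index 2:
  56 vs smaller child 19 at index 4, swap → [42, 19, 22, 56, 21, 39, 76, 31, 32, 25, 92, 57, 41]
  56 vs smaller child 31 at index 8, swap → [42, 19, 22, 31, 21, 39, 76, 56, 32, 25, 92, 57, 41]
sift down from index 1:
  42 vs smaller child 19 at index 2, swap → [19, 42, 22, 31, 21, 39, 76, 56, 32, 25, 92, 57, 41]
  42 vs smaller child 21 at index 5, swap → [19, 21, 22, 31, 42, 39, 76, 56, 32, 25, 92, 57, 41]
  42 vs smaller child 25 at index 10, swap → [19, 21, 22, 31, 25, 39, 76, 56, 32, 42, 92, 57, 41]
resulting array: [19, 21, 22, 31, 25, 39, 76, 56, 32, 42, 92, 57, 41]

10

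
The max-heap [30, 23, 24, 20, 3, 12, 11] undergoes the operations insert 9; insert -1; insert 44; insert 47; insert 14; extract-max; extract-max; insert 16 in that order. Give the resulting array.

[30, 23, 24, 20, 16, 14, 11, 9, -1, 3, 12]

insert 9:
  append 9 at index 7 → [30, 23, 24, 20, 3, 12, 11, 9] (no swap needed)
insert -1:
  append -1 at index 8 → [30, 23, 24, 20, 3, 12, 11, 9, -1] (no swap needed)
insert 44:
  append 44 at index 9 → [30, 23, 24, 20, 3, 12, 11, 9, -1, 44]
  44 > parent 3 at index 4, swap → [30, 23, 24, 20, 44, 12, 11, 9, -1, 3]
  44 > parent 23 at index 1, swap → [30, 44, 24, 20, 23, 12, 11, 9, -1, 3]
  44 > parent 30 at index 0, swap → [44, 30, 24, 20, 23, 12, 11, 9, -1, 3]
insert 47:
  append 47 at index 10 → [44, 30, 24, 20, 23, 12, 11, 9, -1, 3, 47]
  47 > parent 23 at index 4, swap → [44, 30, 24, 20, 47, 12, 11, 9, -1, 3, 23]
  47 > parent 30 at index 1, swap → [44, 47, 24, 20, 30, 12, 11, 9, -1, 3, 23]
  47 > parent 44 at index 0, swap → [47, 44, 24, 20, 30, 12, 11, 9, -1, 3, 23]
insert 14:
  append 14 at index 11 → [47, 44, 24, 20, 30, 12, 11, 9, -1, 3, 23, 14]
  14 > parent 12 at index 5, swap → [47, 44, 24, 20, 30, 14, 11, 9, -1, 3, 23, 12]
extract-max → returns 47:
  remove root 47; move last element 12 to root → [12, 44, 24, 20, 30, 14, 11, 9, -1, 3, 23]
  12 vs larger child 44 at index 1, swap → [44, 12, 24, 20, 30, 14, 11, 9, -1, 3, 23]
  12 vs larger child 30 at index 4, swap → [44, 30, 24, 20, 12, 14, 11, 9, -1, 3, 23]
  12 vs larger child 23 at index 10, swap → [44, 30, 24, 20, 23, 14, 11, 9, -1, 3, 12]
extract-max → returns 44:
  remove root 44; move last element 12 to root → [12, 30, 24, 20, 23, 14, 11, 9, -1, 3]
  12 vs larger child 30 at index 1, swap → [30, 12, 24, 20, 23, 14, 11, 9, -1, 3]
  12 vs larger child 23 at index 4, swap → [30, 23, 24, 20, 12, 14, 11, 9, -1, 3]
insert 16:
  append 16 at index 10 → [30, 23, 24, 20, 12, 14, 11, 9, -1, 3, 16]
  16 > parent 12 at index 4, swap → [30, 23, 24, 20, 16, 14, 11, 9, -1, 3, 12]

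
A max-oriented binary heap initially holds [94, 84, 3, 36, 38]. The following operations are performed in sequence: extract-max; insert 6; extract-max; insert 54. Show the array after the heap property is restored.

[54, 38, 3, 6, 36]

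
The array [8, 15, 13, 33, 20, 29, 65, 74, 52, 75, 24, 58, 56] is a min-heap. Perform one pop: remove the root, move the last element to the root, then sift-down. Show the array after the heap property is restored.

remove root 8; move last element 56 to root → [56, 15, 13, 33, 20, 29, 65, 74, 52, 75, 24, 58]
56 vs smaller child 13 at index 2, swap → [13, 15, 56, 33, 20, 29, 65, 74, 52, 75, 24, 58]
56 vs smaller child 29 at index 5, swap → [13, 15, 29, 33, 20, 56, 65, 74, 52, 75, 24, 58]

[13, 15, 29, 33, 20, 56, 65, 74, 52, 75, 24, 58]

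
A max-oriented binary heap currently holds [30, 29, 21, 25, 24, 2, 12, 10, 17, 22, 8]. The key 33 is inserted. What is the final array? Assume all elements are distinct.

[33, 29, 30, 25, 24, 21, 12, 10, 17, 22, 8, 2]

append 33 at index 11 → [30, 29, 21, 25, 24, 2, 12, 10, 17, 22, 8, 33]
33 > parent 2 at index 5, swap → [30, 29, 21, 25, 24, 33, 12, 10, 17, 22, 8, 2]
33 > parent 21 at index 2, swap → [30, 29, 33, 25, 24, 21, 12, 10, 17, 22, 8, 2]
33 > parent 30 at index 0, swap → [33, 29, 30, 25, 24, 21, 12, 10, 17, 22, 8, 2]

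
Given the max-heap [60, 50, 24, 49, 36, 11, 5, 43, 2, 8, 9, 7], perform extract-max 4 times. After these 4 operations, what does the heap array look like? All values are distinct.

extract-max #1 returns 60:
  remove root 60; move last element 7 to root → [7, 50, 24, 49, 36, 11, 5, 43, 2, 8, 9]
  7 vs larger child 50 at index 1, swap → [50, 7, 24, 49, 36, 11, 5, 43, 2, 8, 9]
  7 vs larger child 49 at index 3, swap → [50, 49, 24, 7, 36, 11, 5, 43, 2, 8, 9]
  7 vs larger child 43 at index 7, swap → [50, 49, 24, 43, 36, 11, 5, 7, 2, 8, 9]
extract-max #2 returns 50:
  remove root 50; move last element 9 to root → [9, 49, 24, 43, 36, 11, 5, 7, 2, 8]
  9 vs larger child 49 at index 1, swap → [49, 9, 24, 43, 36, 11, 5, 7, 2, 8]
  9 vs larger child 43 at index 3, swap → [49, 43, 24, 9, 36, 11, 5, 7, 2, 8]
extract-max #3 returns 49:
  remove root 49; move last element 8 to root → [8, 43, 24, 9, 36, 11, 5, 7, 2]
  8 vs larger child 43 at index 1, swap → [43, 8, 24, 9, 36, 11, 5, 7, 2]
  8 vs larger child 36 at index 4, swap → [43, 36, 24, 9, 8, 11, 5, 7, 2]
extract-max #4 returns 43:
  remove root 43; move last element 2 to root → [2, 36, 24, 9, 8, 11, 5, 7]
  2 vs larger child 36 at index 1, swap → [36, 2, 24, 9, 8, 11, 5, 7]
  2 vs larger child 9 at index 3, swap → [36, 9, 24, 2, 8, 11, 5, 7]
  2 vs only child 7 at index 7, swap → [36, 9, 24, 7, 8, 11, 5, 2]

[36, 9, 24, 7, 8, 11, 5, 2]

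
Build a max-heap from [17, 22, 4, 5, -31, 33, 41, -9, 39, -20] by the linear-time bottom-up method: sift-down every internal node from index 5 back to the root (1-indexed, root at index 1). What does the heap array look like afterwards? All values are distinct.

sift down from index 5:
  -31 vs only child -20 at index 10, swap → [17, 22, 4, 5, -20, 33, 41, -9, 39, -31]
sift down from index 4:
  5 vs larger child 39 at index 9, swap → [17, 22, 4, 39, -20, 33, 41, -9, 5, -31]
sift down from index 3:
  4 vs larger child 41 at index 7, swap → [17, 22, 41, 39, -20, 33, 4, -9, 5, -31]
sift down from index 2:
  22 vs larger child 39 at index 4, swap → [17, 39, 41, 22, -20, 33, 4, -9, 5, -31]
sift down from index 1:
  17 vs larger child 41 at index 3, swap → [41, 39, 17, 22, -20, 33, 4, -9, 5, -31]
  17 vs larger child 33 at index 6, swap → [41, 39, 33, 22, -20, 17, 4, -9, 5, -31]

[41, 39, 33, 22, -20, 17, 4, -9, 5, -31]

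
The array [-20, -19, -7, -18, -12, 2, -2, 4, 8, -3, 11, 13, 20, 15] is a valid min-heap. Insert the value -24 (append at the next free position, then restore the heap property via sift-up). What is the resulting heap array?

[-24, -19, -20, -18, -12, 2, -7, 4, 8, -3, 11, 13, 20, 15, -2]

append -24 at index 14 → [-20, -19, -7, -18, -12, 2, -2, 4, 8, -3, 11, 13, 20, 15, -24]
-24 < parent -2 at index 6, swap → [-20, -19, -7, -18, -12, 2, -24, 4, 8, -3, 11, 13, 20, 15, -2]
-24 < parent -7 at index 2, swap → [-20, -19, -24, -18, -12, 2, -7, 4, 8, -3, 11, 13, 20, 15, -2]
-24 < parent -20 at index 0, swap → [-24, -19, -20, -18, -12, 2, -7, 4, 8, -3, 11, 13, 20, 15, -2]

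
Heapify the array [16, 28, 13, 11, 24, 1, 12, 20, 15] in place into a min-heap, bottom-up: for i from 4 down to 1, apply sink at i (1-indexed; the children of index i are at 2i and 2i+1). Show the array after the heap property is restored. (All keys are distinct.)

[1, 11, 12, 15, 24, 13, 16, 20, 28]

sift down from index 4: already satisfies heap property
sift down from index 3:
  13 vs smaller child 1 at index 6, swap → [16, 28, 1, 11, 24, 13, 12, 20, 15]
sift down from index 2:
  28 vs smaller child 11 at index 4, swap → [16, 11, 1, 28, 24, 13, 12, 20, 15]
  28 vs smaller child 15 at index 9, swap → [16, 11, 1, 15, 24, 13, 12, 20, 28]
sift down from index 1:
  16 vs smaller child 1 at index 3, swap → [1, 11, 16, 15, 24, 13, 12, 20, 28]
  16 vs smaller child 12 at index 7, swap → [1, 11, 12, 15, 24, 13, 16, 20, 28]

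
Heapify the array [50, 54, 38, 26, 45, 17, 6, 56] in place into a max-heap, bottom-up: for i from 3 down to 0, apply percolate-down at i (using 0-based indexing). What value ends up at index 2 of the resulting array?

38

sift down from index 3:
  26 vs only child 56 at index 7, swap → [50, 54, 38, 56, 45, 17, 6, 26]
sift down from index 2: already satisfies heap property
sift down from index 1:
  54 vs larger child 56 at index 3, swap → [50, 56, 38, 54, 45, 17, 6, 26]
sift down from index 0:
  50 vs larger child 56 at index 1, swap → [56, 50, 38, 54, 45, 17, 6, 26]
  50 vs larger child 54 at index 3, swap → [56, 54, 38, 50, 45, 17, 6, 26]
resulting array: [56, 54, 38, 50, 45, 17, 6, 26]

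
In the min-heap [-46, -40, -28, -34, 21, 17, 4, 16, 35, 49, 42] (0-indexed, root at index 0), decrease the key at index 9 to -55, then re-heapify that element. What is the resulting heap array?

[-55, -46, -28, -34, -40, 17, 4, 16, 35, 21, 42]

set index 9 from 49 to -55 → [-46, -40, -28, -34, 21, 17, 4, 16, 35, -55, 42]
-55 < parent 21 at index 4, swap → [-46, -40, -28, -34, -55, 17, 4, 16, 35, 21, 42]
-55 < parent -40 at index 1, swap → [-46, -55, -28, -34, -40, 17, 4, 16, 35, 21, 42]
-55 < parent -46 at index 0, swap → [-55, -46, -28, -34, -40, 17, 4, 16, 35, 21, 42]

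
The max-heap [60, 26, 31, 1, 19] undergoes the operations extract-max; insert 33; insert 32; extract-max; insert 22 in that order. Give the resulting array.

[32, 31, 22, 1, 26, 19]

extract-max → returns 60:
  remove root 60; move last element 19 to root → [19, 26, 31, 1]
  19 vs larger child 31 at index 2, swap → [31, 26, 19, 1]
insert 33:
  append 33 at index 4 → [31, 26, 19, 1, 33]
  33 > parent 26 at index 1, swap → [31, 33, 19, 1, 26]
  33 > parent 31 at index 0, swap → [33, 31, 19, 1, 26]
insert 32:
  append 32 at index 5 → [33, 31, 19, 1, 26, 32]
  32 > parent 19 at index 2, swap → [33, 31, 32, 1, 26, 19]
extract-max → returns 33:
  remove root 33; move last element 19 to root → [19, 31, 32, 1, 26]
  19 vs larger child 32 at index 2, swap → [32, 31, 19, 1, 26]
insert 22:
  append 22 at index 5 → [32, 31, 19, 1, 26, 22]
  22 > parent 19 at index 2, swap → [32, 31, 22, 1, 26, 19]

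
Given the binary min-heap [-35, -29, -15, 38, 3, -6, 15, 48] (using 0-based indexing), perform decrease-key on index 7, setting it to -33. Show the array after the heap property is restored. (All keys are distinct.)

set index 7 from 48 to -33 → [-35, -29, -15, 38, 3, -6, 15, -33]
-33 < parent 38 at index 3, swap → [-35, -29, -15, -33, 3, -6, 15, 38]
-33 < parent -29 at index 1, swap → [-35, -33, -15, -29, 3, -6, 15, 38]

[-35, -33, -15, -29, 3, -6, 15, 38]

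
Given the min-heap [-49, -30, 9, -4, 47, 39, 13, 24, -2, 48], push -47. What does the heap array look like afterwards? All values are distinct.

append -47 at index 10 → [-49, -30, 9, -4, 47, 39, 13, 24, -2, 48, -47]
-47 < parent 47 at index 4, swap → [-49, -30, 9, -4, -47, 39, 13, 24, -2, 48, 47]
-47 < parent -30 at index 1, swap → [-49, -47, 9, -4, -30, 39, 13, 24, -2, 48, 47]

[-49, -47, 9, -4, -30, 39, 13, 24, -2, 48, 47]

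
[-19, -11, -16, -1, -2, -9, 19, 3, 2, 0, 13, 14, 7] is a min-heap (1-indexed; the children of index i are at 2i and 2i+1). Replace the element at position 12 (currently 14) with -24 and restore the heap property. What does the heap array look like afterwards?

[-24, -11, -19, -1, -2, -16, 19, 3, 2, 0, 13, -9, 7]

set index 12 from 14 to -24 → [-19, -11, -16, -1, -2, -9, 19, 3, 2, 0, 13, -24, 7]
-24 < parent -9 at index 6, swap → [-19, -11, -16, -1, -2, -24, 19, 3, 2, 0, 13, -9, 7]
-24 < parent -16 at index 3, swap → [-19, -11, -24, -1, -2, -16, 19, 3, 2, 0, 13, -9, 7]
-24 < parent -19 at index 1, swap → [-24, -11, -19, -1, -2, -16, 19, 3, 2, 0, 13, -9, 7]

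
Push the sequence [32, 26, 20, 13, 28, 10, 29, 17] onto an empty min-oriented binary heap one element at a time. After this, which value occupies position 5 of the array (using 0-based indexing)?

26

Insert 32:
  append 32 at index 0 → [32] (no swap needed)
Insert 26:
  append 26 at index 1 → [32, 26]
  26 < parent 32 at index 0, swap → [26, 32]
Insert 20:
  append 20 at index 2 → [26, 32, 20]
  20 < parent 26 at index 0, swap → [20, 32, 26]
Insert 13:
  append 13 at index 3 → [20, 32, 26, 13]
  13 < parent 32 at index 1, swap → [20, 13, 26, 32]
  13 < parent 20 at index 0, swap → [13, 20, 26, 32]
Insert 28:
  append 28 at index 4 → [13, 20, 26, 32, 28] (no swap needed)
Insert 10:
  append 10 at index 5 → [13, 20, 26, 32, 28, 10]
  10 < parent 26 at index 2, swap → [13, 20, 10, 32, 28, 26]
  10 < parent 13 at index 0, swap → [10, 20, 13, 32, 28, 26]
Insert 29:
  append 29 at index 6 → [10, 20, 13, 32, 28, 26, 29] (no swap needed)
Insert 17:
  append 17 at index 7 → [10, 20, 13, 32, 28, 26, 29, 17]
  17 < parent 32 at index 3, swap → [10, 20, 13, 17, 28, 26, 29, 32]
  17 < parent 20 at index 1, swap → [10, 17, 13, 20, 28, 26, 29, 32]
resulting array: [10, 17, 13, 20, 28, 26, 29, 32]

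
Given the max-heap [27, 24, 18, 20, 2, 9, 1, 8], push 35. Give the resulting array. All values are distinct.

[35, 27, 18, 24, 2, 9, 1, 8, 20]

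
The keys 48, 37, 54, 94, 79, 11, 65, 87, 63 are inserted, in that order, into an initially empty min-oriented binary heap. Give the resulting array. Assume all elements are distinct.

Insert 48:
  append 48 at index 0 → [48] (no swap needed)
Insert 37:
  append 37 at index 1 → [48, 37]
  37 < parent 48 at index 0, swap → [37, 48]
Insert 54:
  append 54 at index 2 → [37, 48, 54] (no swap needed)
Insert 94:
  append 94 at index 3 → [37, 48, 54, 94] (no swap needed)
Insert 79:
  append 79 at index 4 → [37, 48, 54, 94, 79] (no swap needed)
Insert 11:
  append 11 at index 5 → [37, 48, 54, 94, 79, 11]
  11 < parent 54 at index 2, swap → [37, 48, 11, 94, 79, 54]
  11 < parent 37 at index 0, swap → [11, 48, 37, 94, 79, 54]
Insert 65:
  append 65 at index 6 → [11, 48, 37, 94, 79, 54, 65] (no swap needed)
Insert 87:
  append 87 at index 7 → [11, 48, 37, 94, 79, 54, 65, 87]
  87 < parent 94 at index 3, swap → [11, 48, 37, 87, 79, 54, 65, 94]
Insert 63:
  append 63 at index 8 → [11, 48, 37, 87, 79, 54, 65, 94, 63]
  63 < parent 87 at index 3, swap → [11, 48, 37, 63, 79, 54, 65, 94, 87]

[11, 48, 37, 63, 79, 54, 65, 94, 87]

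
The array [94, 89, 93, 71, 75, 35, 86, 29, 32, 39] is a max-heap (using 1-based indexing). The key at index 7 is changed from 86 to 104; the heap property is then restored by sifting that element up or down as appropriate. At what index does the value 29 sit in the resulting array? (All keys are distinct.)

set index 7 from 86 to 104 → [94, 89, 93, 71, 75, 35, 104, 29, 32, 39]
104 > parent 93 at index 3, swap → [94, 89, 104, 71, 75, 35, 93, 29, 32, 39]
104 > parent 94 at index 1, swap → [104, 89, 94, 71, 75, 35, 93, 29, 32, 39]
resulting array: [104, 89, 94, 71, 75, 35, 93, 29, 32, 39]

8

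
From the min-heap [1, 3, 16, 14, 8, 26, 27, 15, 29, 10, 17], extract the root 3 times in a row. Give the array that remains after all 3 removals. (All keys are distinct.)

extract-min #1 returns 1:
  remove root 1; move last element 17 to root → [17, 3, 16, 14, 8, 26, 27, 15, 29, 10]
  17 vs smaller child 3 at index 1, swap → [3, 17, 16, 14, 8, 26, 27, 15, 29, 10]
  17 vs smaller child 8 at index 4, swap → [3, 8, 16, 14, 17, 26, 27, 15, 29, 10]
  17 vs only child 10 at index 9, swap → [3, 8, 16, 14, 10, 26, 27, 15, 29, 17]
extract-min #2 returns 3:
  remove root 3; move last element 17 to root → [17, 8, 16, 14, 10, 26, 27, 15, 29]
  17 vs smaller child 8 at index 1, swap → [8, 17, 16, 14, 10, 26, 27, 15, 29]
  17 vs smaller child 10 at index 4, swap → [8, 10, 16, 14, 17, 26, 27, 15, 29]
extract-min #3 returns 8:
  remove root 8; move last element 29 to root → [29, 10, 16, 14, 17, 26, 27, 15]
  29 vs smaller child 10 at index 1, swap → [10, 29, 16, 14, 17, 26, 27, 15]
  29 vs smaller child 14 at index 3, swap → [10, 14, 16, 29, 17, 26, 27, 15]
  29 vs only child 15 at index 7, swap → [10, 14, 16, 15, 17, 26, 27, 29]

[10, 14, 16, 15, 17, 26, 27, 29]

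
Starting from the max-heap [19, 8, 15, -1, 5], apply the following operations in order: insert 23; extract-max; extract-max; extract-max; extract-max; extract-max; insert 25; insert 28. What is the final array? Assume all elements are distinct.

insert 23:
  append 23 at index 5 → [19, 8, 15, -1, 5, 23]
  23 > parent 15 at index 2, swap → [19, 8, 23, -1, 5, 15]
  23 > parent 19 at index 0, swap → [23, 8, 19, -1, 5, 15]
extract-max → returns 23:
  remove root 23; move last element 15 to root → [15, 8, 19, -1, 5]
  15 vs larger child 19 at index 2, swap → [19, 8, 15, -1, 5]
extract-max → returns 19:
  remove root 19; move last element 5 to root → [5, 8, 15, -1]
  5 vs larger child 15 at index 2, swap → [15, 8, 5, -1]
extract-max → returns 15:
  remove root 15; move last element -1 to root → [-1, 8, 5]
  -1 vs larger child 8 at index 1, swap → [8, -1, 5]
extract-max → returns 8:
  remove root 8; move last element 5 to root → [5, -1] (no swap needed)
extract-max → returns 5:
  remove root 5; move last element -1 to root → [-1] (no swap needed)
insert 25:
  append 25 at index 1 → [-1, 25]
  25 > parent -1 at index 0, swap → [25, -1]
insert 28:
  append 28 at index 2 → [25, -1, 28]
  28 > parent 25 at index 0, swap → [28, -1, 25]

[28, -1, 25]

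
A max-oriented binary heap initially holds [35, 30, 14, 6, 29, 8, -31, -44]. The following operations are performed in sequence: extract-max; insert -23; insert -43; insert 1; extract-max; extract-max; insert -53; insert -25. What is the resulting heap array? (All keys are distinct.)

[14, 6, 8, -23, 1, -43, -31, -44, -53, -25]

extract-max → returns 35:
  remove root 35; move last element -44 to root → [-44, 30, 14, 6, 29, 8, -31]
  -44 vs larger child 30 at index 1, swap → [30, -44, 14, 6, 29, 8, -31]
  -44 vs larger child 29 at index 4, swap → [30, 29, 14, 6, -44, 8, -31]
insert -23:
  append -23 at index 7 → [30, 29, 14, 6, -44, 8, -31, -23] (no swap needed)
insert -43:
  append -43 at index 8 → [30, 29, 14, 6, -44, 8, -31, -23, -43] (no swap needed)
insert 1:
  append 1 at index 9 → [30, 29, 14, 6, -44, 8, -31, -23, -43, 1]
  1 > parent -44 at index 4, swap → [30, 29, 14, 6, 1, 8, -31, -23, -43, -44]
extract-max → returns 30:
  remove root 30; move last element -44 to root → [-44, 29, 14, 6, 1, 8, -31, -23, -43]
  -44 vs larger child 29 at index 1, swap → [29, -44, 14, 6, 1, 8, -31, -23, -43]
  -44 vs larger child 6 at index 3, swap → [29, 6, 14, -44, 1, 8, -31, -23, -43]
  -44 vs larger child -23 at index 7, swap → [29, 6, 14, -23, 1, 8, -31, -44, -43]
extract-max → returns 29:
  remove root 29; move last element -43 to root → [-43, 6, 14, -23, 1, 8, -31, -44]
  -43 vs larger child 14 at index 2, swap → [14, 6, -43, -23, 1, 8, -31, -44]
  -43 vs larger child 8 at index 5, swap → [14, 6, 8, -23, 1, -43, -31, -44]
insert -53:
  append -53 at index 8 → [14, 6, 8, -23, 1, -43, -31, -44, -53] (no swap needed)
insert -25:
  append -25 at index 9 → [14, 6, 8, -23, 1, -43, -31, -44, -53, -25] (no swap needed)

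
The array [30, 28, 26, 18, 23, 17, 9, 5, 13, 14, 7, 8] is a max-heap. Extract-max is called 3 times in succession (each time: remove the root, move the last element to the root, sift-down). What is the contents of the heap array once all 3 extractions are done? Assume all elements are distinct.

extract-max #1 returns 30:
  remove root 30; move last element 8 to root → [8, 28, 26, 18, 23, 17, 9, 5, 13, 14, 7]
  8 vs larger child 28 at index 1, swap → [28, 8, 26, 18, 23, 17, 9, 5, 13, 14, 7]
  8 vs larger child 23 at index 4, swap → [28, 23, 26, 18, 8, 17, 9, 5, 13, 14, 7]
  8 vs larger child 14 at index 9, swap → [28, 23, 26, 18, 14, 17, 9, 5, 13, 8, 7]
extract-max #2 returns 28:
  remove root 28; move last element 7 to root → [7, 23, 26, 18, 14, 17, 9, 5, 13, 8]
  7 vs larger child 26 at index 2, swap → [26, 23, 7, 18, 14, 17, 9, 5, 13, 8]
  7 vs larger child 17 at index 5, swap → [26, 23, 17, 18, 14, 7, 9, 5, 13, 8]
extract-max #3 returns 26:
  remove root 26; move last element 8 to root → [8, 23, 17, 18, 14, 7, 9, 5, 13]
  8 vs larger child 23 at index 1, swap → [23, 8, 17, 18, 14, 7, 9, 5, 13]
  8 vs larger child 18 at index 3, swap → [23, 18, 17, 8, 14, 7, 9, 5, 13]
  8 vs larger child 13 at index 8, swap → [23, 18, 17, 13, 14, 7, 9, 5, 8]

[23, 18, 17, 13, 14, 7, 9, 5, 8]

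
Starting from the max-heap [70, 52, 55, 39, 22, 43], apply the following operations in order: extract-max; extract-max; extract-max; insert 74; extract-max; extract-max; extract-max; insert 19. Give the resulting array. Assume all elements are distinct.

extract-max → returns 70:
  remove root 70; move last element 43 to root → [43, 52, 55, 39, 22]
  43 vs larger child 55 at index 2, swap → [55, 52, 43, 39, 22]
extract-max → returns 55:
  remove root 55; move last element 22 to root → [22, 52, 43, 39]
  22 vs larger child 52 at index 1, swap → [52, 22, 43, 39]
  22 vs only child 39 at index 3, swap → [52, 39, 43, 22]
extract-max → returns 52:
  remove root 52; move last element 22 to root → [22, 39, 43]
  22 vs larger child 43 at index 2, swap → [43, 39, 22]
insert 74:
  append 74 at index 3 → [43, 39, 22, 74]
  74 > parent 39 at index 1, swap → [43, 74, 22, 39]
  74 > parent 43 at index 0, swap → [74, 43, 22, 39]
extract-max → returns 74:
  remove root 74; move last element 39 to root → [39, 43, 22]
  39 vs larger child 43 at index 1, swap → [43, 39, 22]
extract-max → returns 43:
  remove root 43; move last element 22 to root → [22, 39]
  22 vs only child 39 at index 1, swap → [39, 22]
extract-max → returns 39:
  remove root 39; move last element 22 to root → [22] (no swap needed)
insert 19:
  append 19 at index 1 → [22, 19] (no swap needed)

[22, 19]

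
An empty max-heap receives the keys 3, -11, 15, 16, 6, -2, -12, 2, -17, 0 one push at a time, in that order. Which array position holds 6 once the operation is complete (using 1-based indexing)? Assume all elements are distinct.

5

Insert 3:
  append 3 at index 1 → [3] (no swap needed)
Insert -11:
  append -11 at index 2 → [3, -11] (no swap needed)
Insert 15:
  append 15 at index 3 → [3, -11, 15]
  15 > parent 3 at index 1, swap → [15, -11, 3]
Insert 16:
  append 16 at index 4 → [15, -11, 3, 16]
  16 > parent -11 at index 2, swap → [15, 16, 3, -11]
  16 > parent 15 at index 1, swap → [16, 15, 3, -11]
Insert 6:
  append 6 at index 5 → [16, 15, 3, -11, 6] (no swap needed)
Insert -2:
  append -2 at index 6 → [16, 15, 3, -11, 6, -2] (no swap needed)
Insert -12:
  append -12 at index 7 → [16, 15, 3, -11, 6, -2, -12] (no swap needed)
Insert 2:
  append 2 at index 8 → [16, 15, 3, -11, 6, -2, -12, 2]
  2 > parent -11 at index 4, swap → [16, 15, 3, 2, 6, -2, -12, -11]
Insert -17:
  append -17 at index 9 → [16, 15, 3, 2, 6, -2, -12, -11, -17] (no swap needed)
Insert 0:
  append 0 at index 10 → [16, 15, 3, 2, 6, -2, -12, -11, -17, 0] (no swap needed)
resulting array: [16, 15, 3, 2, 6, -2, -12, -11, -17, 0]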